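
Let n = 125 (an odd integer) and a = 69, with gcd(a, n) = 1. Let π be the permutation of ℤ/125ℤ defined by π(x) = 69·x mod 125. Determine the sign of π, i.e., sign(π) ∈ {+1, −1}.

Orbit of 29 under x↦69x: [29, 1, 69, 11, 9, 121, 99]… (length divides ord_125(69)).
π_69 has 7 disjoint cycles with lengths [50, 50, 10, 10, 2, 2, 1] on {0,…,124}.
sign(π) = (−1)^{n − #cycles} = (−1)^{125−7} = (−1)^118 = +1.
Check: (69/125) = +1 by Zolotarev.

+1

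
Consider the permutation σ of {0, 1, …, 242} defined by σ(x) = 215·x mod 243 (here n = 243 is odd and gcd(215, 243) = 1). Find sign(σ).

Start at x=136: 136 → 80 → 190 → 26 → 1 → 215 → 55 → … (one orbit).
The orbit structure of x ↦ 215x mod 243: 32 orbits of sizes [18, 18, 18, 18, 18, 18, 18, 18, 18, 6, 6, 6, 6, 6, 6, 6, 6, 6, 2, 2, 2, 2, 2, 2, 2, 2, 2, 2, 2, 2, 2, 1].
Σ(ℓ_i−1) = 243−32 = 211; sign = (−1)^211 = -1.
The Jacobi symbol (215|243) = -1 (Zolotarev) agrees.

-1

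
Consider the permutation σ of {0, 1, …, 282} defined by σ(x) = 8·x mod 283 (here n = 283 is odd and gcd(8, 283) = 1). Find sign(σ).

Start at x=151: 151 → 76 → 42 → 53 → 141 → 279 → 251 → … (one orbit).
Cycle type of π: 94×3 + 1; total 4 cycles.
283 − 4 = 279 transpositions; sign(π) = (−1)^279 = -1.
(8|283)_J = -1 (Zolotarev's lemma cross-check).

-1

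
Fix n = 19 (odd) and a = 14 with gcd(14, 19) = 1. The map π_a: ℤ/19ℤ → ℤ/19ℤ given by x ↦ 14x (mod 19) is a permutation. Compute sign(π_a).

Trace 10: π^k(10) = [10, 7, 3, 4, 18, 5, 13] for k=0..6.
Cycle lengths of π_14 on ℤ/19ℤ: [18, 1]; 2 cycles in total.
With 2 cycles on 19 points, sign = (−1)^{19−2} = -1.
The Jacobi symbol (14|19) = -1 (Zolotarev) agrees.

-1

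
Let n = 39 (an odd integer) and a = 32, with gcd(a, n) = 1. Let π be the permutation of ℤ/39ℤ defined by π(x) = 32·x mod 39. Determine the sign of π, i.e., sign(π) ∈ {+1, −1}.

+1

Trace 22: π^k(22) = [22, 2, 25, 20, 16, 5, 4] for k=0..6.
The orbit structure of x ↦ 32x mod 39: 5 orbits of sizes [12, 12, 12, 2, 1].
5 cycles on 39: each ℓ→(−1)^(ℓ−1), product (−1)^34 = +1.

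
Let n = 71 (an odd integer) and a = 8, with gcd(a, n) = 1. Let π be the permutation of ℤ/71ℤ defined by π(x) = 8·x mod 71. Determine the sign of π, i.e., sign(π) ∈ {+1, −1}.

+1

Trace 36: π^k(36) = [36, 4, 32, 43, 60, 54, 6] for k=0..6.
The orbit structure of x ↦ 8x mod 71: 3 orbits of sizes [35, 35, 1].
With 3 cycles on 71 points, sign = (−1)^{71−3} = +1.
The Jacobi symbol (8|71) = +1 (Zolotarev) agrees.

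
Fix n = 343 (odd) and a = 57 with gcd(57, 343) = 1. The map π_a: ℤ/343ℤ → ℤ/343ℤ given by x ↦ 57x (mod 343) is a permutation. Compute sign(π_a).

Trace 15: π^k(15) = [15, 169, 29, 281, 239, 246, 302] for k=0..6.
Decompose π into cycles: lengths [49, 49, 49, 49, 49, 49, 7, 7, 7, 7, 7, 7, 1, 1, 1, 1, 1, 1, 1] (19 cycles, including the fixed point 0).
With 19 cycles on 343 points, sign = (−1)^{343−19} = +1.
Zolotarev: (57|343) = +1, matching the cycle-count sign.

+1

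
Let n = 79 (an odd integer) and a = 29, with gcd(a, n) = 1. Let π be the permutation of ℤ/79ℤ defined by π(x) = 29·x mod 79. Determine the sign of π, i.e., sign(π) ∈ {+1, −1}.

-1

Orbit of 32 under x↦29x: [32, 59, 52, 7, 45, 41, 4]… (length divides ord_79(29)).
The orbit structure of x ↦ 29x mod 79: 2 orbits of sizes [78, 1].
Σ(ℓ_i−1) = 79−2 = 77; sign = (−1)^77 = -1.
(29|79)_J = -1 (Zolotarev's lemma cross-check).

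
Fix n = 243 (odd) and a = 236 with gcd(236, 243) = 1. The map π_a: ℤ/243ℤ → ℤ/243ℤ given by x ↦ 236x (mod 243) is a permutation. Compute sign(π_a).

-1

Trace 131: π^k(131) = [131, 55, 101, 22, 89, 106, 230] for k=0..6.
The orbit structure of x ↦ 236x mod 243: 6 orbits of sizes [162, 54, 18, 6, 2, 1].
n − c = 243 − 6 = 237; sign = (−1)^237 = -1.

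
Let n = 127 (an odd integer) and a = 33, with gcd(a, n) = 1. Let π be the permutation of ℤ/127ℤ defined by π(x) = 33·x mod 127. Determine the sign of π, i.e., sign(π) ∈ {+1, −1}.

-1

Start at x=123: 123 → 122 → 89 → 16 → 20 → 25 → 63 → … (one orbit).
Cycle lengths of π_33 on ℤ/127ℤ: [42, 42, 42, 1]; 4 cycles in total.
4 cycles on 127: each ℓ→(−1)^(ℓ−1), product (−1)^123 = -1.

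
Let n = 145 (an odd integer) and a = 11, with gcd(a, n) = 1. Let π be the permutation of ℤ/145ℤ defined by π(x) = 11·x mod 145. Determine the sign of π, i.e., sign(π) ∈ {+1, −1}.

-1

Trace 26: π^k(26) = [26, 141, 101, 96, 41, 16, 31] for k=0..6.
Cycle type of π: 28×5 + 1×5; total 10 cycles.
Σ(ℓ_i−1) = 145−10 = 135; sign = (−1)^135 = -1.
The Jacobi symbol (11|145) = -1 (Zolotarev) agrees.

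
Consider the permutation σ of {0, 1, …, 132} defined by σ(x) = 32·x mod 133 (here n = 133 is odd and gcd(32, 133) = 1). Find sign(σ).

Orbit of 2 under x↦32x: [2, 64, 53, 100, 8, 123, 79]… (length divides ord_133(32)).
10 cycles of lengths [18, 18, 18, 18, 18, 18, 18, 3, 3, 1].
Σ(ℓ_i−1) = 133−10 = 123; sign = (−1)^123 = -1.
Via Zolotarev, sign(π_{32}) = (32|133) = -1.

-1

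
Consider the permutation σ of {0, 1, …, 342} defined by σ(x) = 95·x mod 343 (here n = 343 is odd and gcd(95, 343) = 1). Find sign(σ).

Orbit of 32 under x↦95x: [32, 296, 337, 116, 44, 64, 249]… (length divides ord_343(95)).
7 cycles of lengths [147, 147, 21, 21, 3, 3, 1].
Σ(ℓ_i−1) = 343−7 = 336; sign = (−1)^336 = +1.
Check: (95/343) = +1 by Zolotarev.

+1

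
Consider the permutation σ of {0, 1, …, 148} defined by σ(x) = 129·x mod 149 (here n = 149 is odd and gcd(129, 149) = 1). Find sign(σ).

Orbit of 1 under x↦129x: [1, 129, 102, 46, 123, 73, 30]… (length divides ord_149(129)).
Cycle type of π: 37×4 + 1; total 5 cycles.
Σ(ℓ_i−1) = 149−5 = 144; sign = (−1)^144 = +1.
(129|149)_J = +1 (Zolotarev's lemma cross-check).

+1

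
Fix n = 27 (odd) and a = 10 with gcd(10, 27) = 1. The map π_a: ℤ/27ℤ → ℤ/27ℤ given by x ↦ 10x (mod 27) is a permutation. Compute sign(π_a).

+1

Trace 19: π^k(19) = [19, 1, 10] for k=0..2.
The orbit structure of x ↦ 10x mod 27: 15 orbits of sizes [3, 3, 3, 3, 3, 3, 1, 1, 1, 1, 1, 1, 1, 1, 1].
With 15 cycles on 27 points, sign = (−1)^{27−15} = +1.
Zolotarev: (10|27) = +1, matching the cycle-count sign.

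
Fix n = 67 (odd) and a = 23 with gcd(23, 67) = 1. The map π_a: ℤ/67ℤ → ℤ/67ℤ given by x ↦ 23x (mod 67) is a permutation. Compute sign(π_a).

Start at x=39: 39 → 26 → 62 → 19 → 35 → 1 → 23 → … (one orbit).
Cycle lengths of π_23 on ℤ/67ℤ: [33, 33, 1]; 3 cycles in total.
3 cycles on 67: each ℓ→(−1)^(ℓ−1), product (−1)^64 = +1.
Zolotarev: (23|67) = +1, matching the cycle-count sign.

+1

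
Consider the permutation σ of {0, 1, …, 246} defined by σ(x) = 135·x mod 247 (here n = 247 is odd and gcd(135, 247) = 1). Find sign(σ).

Start at x=220: 220 → 60 → 196 → 31 → 233 → 86 → 1 → … (one orbit).
Decompose π into cycles: lengths [36, 36, 36, 36, 36, 36, 18, 4, 4, 4, 1] (11 cycles, including the fixed point 0).
Σ(ℓ_i−1) = 247−11 = 236; sign = (−1)^236 = +1.

+1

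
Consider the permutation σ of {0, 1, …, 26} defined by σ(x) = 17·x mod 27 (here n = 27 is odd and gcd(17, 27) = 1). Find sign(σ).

Start at x=17: 17 → 19 → 26 → 10 → 8 → 1 → 17 (one orbit).
π_17 has 8 disjoint cycles with lengths [6, 6, 6, 2, 2, 2, 2, 1] on {0,…,26}.
27 − 8 = 19 transpositions; sign(π) = (−1)^19 = -1.

-1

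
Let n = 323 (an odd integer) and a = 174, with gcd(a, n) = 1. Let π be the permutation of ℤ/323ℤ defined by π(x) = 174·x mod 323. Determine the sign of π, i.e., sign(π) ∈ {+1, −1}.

Trace 89: π^k(89) = [89, 305, 98, 256, 293, 271, 319] for k=0..6.
π_174 has 14 disjoint cycles with lengths [36, 36, 36, 36, 36, 36, 36, 36, 18, 4, 4, 4, 4, 1] on {0,…,322}.
14 cycles on 323: each ℓ→(−1)^(ℓ−1), product (−1)^309 = -1.

-1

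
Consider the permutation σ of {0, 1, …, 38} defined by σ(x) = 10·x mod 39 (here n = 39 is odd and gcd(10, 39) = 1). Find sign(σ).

+1

Trace 16: π^k(16) = [16, 4, 1, 10, 22, 25] for k=0..5.
π_10 has 9 disjoint cycles with lengths [6, 6, 6, 6, 6, 6, 1, 1, 1] on {0,…,38}.
Σ(ℓ_i−1) = 39−9 = 30; sign = (−1)^30 = +1.
The Jacobi symbol (10|39) = +1 (Zolotarev) agrees.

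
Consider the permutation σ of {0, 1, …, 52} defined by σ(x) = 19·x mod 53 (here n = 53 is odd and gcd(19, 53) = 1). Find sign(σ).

-1

Orbit of 5 under x↦19x: [5, 42, 3, 4, 23, 13, 35]… (length divides ord_53(19)).
2 cycles of lengths [52, 1].
2 cycles on 53: each ℓ→(−1)^(ℓ−1), product (−1)^51 = -1.
Zolotarev: (19|53) = -1, matching the cycle-count sign.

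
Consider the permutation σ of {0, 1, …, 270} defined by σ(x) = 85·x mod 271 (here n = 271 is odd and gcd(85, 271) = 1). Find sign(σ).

+1

Trace 69: π^k(69) = [69, 174, 156, 252, 11, 122, 72] for k=0..6.
3 cycles of lengths [135, 135, 1].
With 3 cycles on 271 points, sign = (−1)^{271−3} = +1.
Zolotarev: (85|271) = +1, matching the cycle-count sign.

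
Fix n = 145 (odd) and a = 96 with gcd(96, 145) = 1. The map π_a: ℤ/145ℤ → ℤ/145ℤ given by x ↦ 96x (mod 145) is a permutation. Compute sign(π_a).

+1

Start at x=86: 86 → 136 → 6 → 141 → 51 → 111 → 71 → … (one orbit).
15 cycles of lengths [14, 14, 14, 14, 14, 14, 14, 14, 14, 14, 1, 1, 1, 1, 1].
15 cycles on 145: each ℓ→(−1)^(ℓ−1), product (−1)^130 = +1.
(96|145)_J = +1 (Zolotarev's lemma cross-check).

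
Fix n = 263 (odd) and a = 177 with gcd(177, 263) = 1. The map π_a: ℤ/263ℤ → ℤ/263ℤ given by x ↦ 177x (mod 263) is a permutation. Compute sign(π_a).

Start at x=30: 30 → 50 → 171 → 22 → 212 → 178 → 209 → … (one orbit).
The orbit structure of x ↦ 177x mod 263: 2 orbits of sizes [262, 1].
Σ(ℓ_i−1) = 263−2 = 261; sign = (−1)^261 = -1.

-1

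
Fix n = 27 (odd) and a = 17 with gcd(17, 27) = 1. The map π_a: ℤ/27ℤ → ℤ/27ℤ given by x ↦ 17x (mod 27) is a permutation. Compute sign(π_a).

-1

Start at x=1: 1 → 17 → 19 → 26 → 10 → 8 → 1 (one orbit).
8 cycles of lengths [6, 6, 6, 2, 2, 2, 2, 1].
sign(π) = (−1)^{n − #cycles} = (−1)^{27−8} = (−1)^19 = -1.
Via Zolotarev, sign(π_{17}) = (17|27) = -1.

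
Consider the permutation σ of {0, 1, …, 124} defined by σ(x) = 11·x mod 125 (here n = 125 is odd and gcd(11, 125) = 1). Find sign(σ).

+1

Orbit of 6 under x↦11x: [6, 66, 101, 111, 96, 56, 116]… (length divides ord_125(11)).
Cycle lengths of π_11 on ℤ/125ℤ: [25, 25, 25, 25, 5, 5, 5, 5, 1, 1, 1, 1, 1]; 13 cycles in total.
13 cycles on 125: each ℓ→(−1)^(ℓ−1), product (−1)^112 = +1.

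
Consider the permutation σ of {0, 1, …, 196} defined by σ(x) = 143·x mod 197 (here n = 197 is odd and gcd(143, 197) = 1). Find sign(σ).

+1

Orbit of 137 under x↦143x: [137, 88, 173, 114, 148, 85, 138]… (length divides ord_197(143)).
The orbit structure of x ↦ 143x mod 197: 3 orbits of sizes [98, 98, 1].
197 − 3 = 194 transpositions; sign(π) = (−1)^194 = +1.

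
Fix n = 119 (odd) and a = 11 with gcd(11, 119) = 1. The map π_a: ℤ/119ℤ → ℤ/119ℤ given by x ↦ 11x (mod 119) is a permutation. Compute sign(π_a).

Orbit of 113 under x↦11x: [113, 53, 107, 106, 95, 93, 71]… (length divides ord_119(11)).
The orbit structure of x ↦ 11x mod 119: 6 orbits of sizes [48, 48, 16, 3, 3, 1].
119 − 6 = 113 transpositions; sign(π) = (−1)^113 = -1.
Zolotarev: (11|119) = -1, matching the cycle-count sign.

-1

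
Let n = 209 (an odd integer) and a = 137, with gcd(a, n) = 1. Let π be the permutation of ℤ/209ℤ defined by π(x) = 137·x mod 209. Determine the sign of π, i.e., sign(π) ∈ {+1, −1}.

+1

Start at x=26: 26 → 9 → 188 → 49 → 25 → 81 → 20 → … (one orbit).
Cycle lengths of π_137 on ℤ/209ℤ: [45, 45, 45, 45, 9, 9, 5, 5, 1]; 9 cycles in total.
With 9 cycles on 209 points, sign = (−1)^{209−9} = +1.
The Jacobi symbol (137|209) = +1 (Zolotarev) agrees.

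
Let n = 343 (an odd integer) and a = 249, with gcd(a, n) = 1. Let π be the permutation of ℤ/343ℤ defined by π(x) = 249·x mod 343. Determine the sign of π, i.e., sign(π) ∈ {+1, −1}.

+1

Trace 289: π^k(289) = [289, 274, 312, 170, 141, 123, 100] for k=0..6.
Cycle type of π: 147×2 + 21×2 + 3×2 + 1; total 7 cycles.
7 cycles on 343: each ℓ→(−1)^(ℓ−1), product (−1)^336 = +1.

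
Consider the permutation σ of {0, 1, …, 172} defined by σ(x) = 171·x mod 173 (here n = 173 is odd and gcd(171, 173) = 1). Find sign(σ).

Trace 167: π^k(167) = [167, 12, 149, 48, 77, 19, 135] for k=0..6.
Cycle type of π: 172 + 1; total 2 cycles.
Σ(ℓ_i−1) = 173−2 = 171; sign = (−1)^171 = -1.

-1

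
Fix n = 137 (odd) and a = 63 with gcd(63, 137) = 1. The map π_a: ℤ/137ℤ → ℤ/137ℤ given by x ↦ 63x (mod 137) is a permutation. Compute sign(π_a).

+1

Start at x=136: 136 → 74 → 4 → 115 → 121 → 88 → 64 → … (one orbit).
Cycle type of π: 34×4 + 1; total 5 cycles.
5 cycles on 137: each ℓ→(−1)^(ℓ−1), product (−1)^132 = +1.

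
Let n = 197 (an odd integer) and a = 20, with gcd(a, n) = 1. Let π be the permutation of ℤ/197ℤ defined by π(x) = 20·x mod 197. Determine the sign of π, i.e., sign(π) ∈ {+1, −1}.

-1

Start at x=6: 6 → 120 → 36 → 129 → 19 → 183 → 114 → … (one orbit).
The orbit structure of x ↦ 20x mod 197: 8 orbits of sizes [28, 28, 28, 28, 28, 28, 28, 1].
Σ(ℓ_i−1) = 197−8 = 189; sign = (−1)^189 = -1.
The Jacobi symbol (20|197) = -1 (Zolotarev) agrees.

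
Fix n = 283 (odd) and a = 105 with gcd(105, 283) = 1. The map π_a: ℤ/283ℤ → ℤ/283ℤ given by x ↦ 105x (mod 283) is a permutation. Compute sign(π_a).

Start at x=74: 74 → 129 → 244 → 150 → 185 → 181 → 44 → … (one orbit).
Cycle type of π: 141×2 + 1; total 3 cycles.
n − c = 283 − 3 = 280; sign = (−1)^280 = +1.
Via Zolotarev, sign(π_{105}) = (105|283) = +1.

+1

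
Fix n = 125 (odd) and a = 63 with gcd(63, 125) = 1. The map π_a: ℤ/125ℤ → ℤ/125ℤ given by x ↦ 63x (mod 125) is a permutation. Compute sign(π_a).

Orbit of 3 under x↦63x: [3, 64, 32, 16, 8, 4, 2]… (length divides ord_125(63)).
Cycle lengths of π_63 on ℤ/125ℤ: [100, 20, 4, 1]; 4 cycles in total.
With 4 cycles on 125 points, sign = (−1)^{125−4} = -1.

-1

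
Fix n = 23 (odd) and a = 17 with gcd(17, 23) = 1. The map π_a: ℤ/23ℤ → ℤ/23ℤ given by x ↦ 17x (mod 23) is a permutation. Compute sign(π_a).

-1

Start at x=8: 8 → 21 → 12 → 20 → 18 → 7 → 4 → … (one orbit).
The orbit structure of x ↦ 17x mod 23: 2 orbits of sizes [22, 1].
2 cycles on 23: each ℓ→(−1)^(ℓ−1), product (−1)^21 = -1.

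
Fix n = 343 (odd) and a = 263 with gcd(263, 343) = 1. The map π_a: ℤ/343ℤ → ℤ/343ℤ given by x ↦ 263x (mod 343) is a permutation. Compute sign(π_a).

+1

Trace 116: π^k(116) = [116, 324, 148, 165, 177, 246, 214] for k=0..6.
Cycle lengths of π_263 on ℤ/343ℤ: [21, 21, 21, 21, 21, 21, 21, 21, 21, 21, 21, 21, 21, 21, 3, 3, 3, 3, 3, 3, 3, 3, 3, 3, 3, 3, 3, 3, 3, 3, 1]; 31 cycles in total.
343 − 31 = 312 transpositions; sign(π) = (−1)^312 = +1.
Check: (263/343) = +1 by Zolotarev.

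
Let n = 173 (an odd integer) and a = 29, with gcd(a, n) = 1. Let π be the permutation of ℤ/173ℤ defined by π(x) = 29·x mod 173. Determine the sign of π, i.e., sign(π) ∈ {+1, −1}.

+1

Start at x=148: 148 → 140 → 81 → 100 → 132 → 22 → 119 → … (one orbit).
The orbit structure of x ↦ 29x mod 173: 5 orbits of sizes [43, 43, 43, 43, 1].
sign(π) = (−1)^{n − #cycles} = (−1)^{173−5} = (−1)^168 = +1.
Check: (29/173) = +1 by Zolotarev.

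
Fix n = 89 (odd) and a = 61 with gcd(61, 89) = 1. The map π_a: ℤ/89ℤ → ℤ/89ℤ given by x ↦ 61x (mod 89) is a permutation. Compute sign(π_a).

-1

Orbit of 57 under x↦61x: [57, 6, 10, 76, 8, 43, 42]… (length divides ord_89(61)).
Cycle lengths of π_61 on ℤ/89ℤ: [88, 1]; 2 cycles in total.
89 − 2 = 87 transpositions; sign(π) = (−1)^87 = -1.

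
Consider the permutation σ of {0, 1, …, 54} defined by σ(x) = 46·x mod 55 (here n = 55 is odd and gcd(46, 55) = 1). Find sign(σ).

-1

Start at x=31: 31 → 51 → 36 → 6 → 1 → 46 → 26 → … (one orbit).
Cycle type of π: 10×5 + 1×5; total 10 cycles.
Σ(ℓ_i−1) = 55−10 = 45; sign = (−1)^45 = -1.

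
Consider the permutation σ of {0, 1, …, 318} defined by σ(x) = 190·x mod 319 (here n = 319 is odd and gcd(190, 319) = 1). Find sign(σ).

+1

Orbit of 169 under x↦190x: [169, 210, 25, 284, 49, 59, 45]… (length divides ord_319(190)).
15 cycles of lengths [35, 35, 35, 35, 35, 35, 35, 35, 7, 7, 7, 7, 5, 5, 1].
n − c = 319 − 15 = 304; sign = (−1)^304 = +1.
Check: (190/319) = +1 by Zolotarev.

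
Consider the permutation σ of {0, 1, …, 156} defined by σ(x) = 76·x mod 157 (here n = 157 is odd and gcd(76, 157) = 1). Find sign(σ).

Trace 143: π^k(143) = [143, 35, 148, 101, 140, 121, 90] for k=0..6.
Cycle lengths of π_76 on ℤ/157ℤ: [78, 78, 1]; 3 cycles in total.
n − c = 157 − 3 = 154; sign = (−1)^154 = +1.
Via Zolotarev, sign(π_{76}) = (76|157) = +1.

+1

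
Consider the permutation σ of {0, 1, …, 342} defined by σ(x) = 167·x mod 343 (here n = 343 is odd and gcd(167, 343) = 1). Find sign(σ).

Start at x=43: 43 → 321 → 99 → 69 → 204 → 111 → 15 → … (one orbit).
Cycle lengths of π_167 on ℤ/343ℤ: [98, 98, 98, 14, 14, 14, 2, 2, 2, 1]; 10 cycles in total.
n − c = 343 − 10 = 333; sign = (−1)^333 = -1.

-1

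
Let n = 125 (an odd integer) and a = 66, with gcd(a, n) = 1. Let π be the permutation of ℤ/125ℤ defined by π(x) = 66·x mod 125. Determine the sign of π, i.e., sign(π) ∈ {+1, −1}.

+1

Start at x=36: 36 → 1 → 66 → 106 → 121 → 111 → 76 → … (one orbit).
The orbit structure of x ↦ 66x mod 125: 13 orbits of sizes [25, 25, 25, 25, 5, 5, 5, 5, 1, 1, 1, 1, 1].
Σ(ℓ_i−1) = 125−13 = 112; sign = (−1)^112 = +1.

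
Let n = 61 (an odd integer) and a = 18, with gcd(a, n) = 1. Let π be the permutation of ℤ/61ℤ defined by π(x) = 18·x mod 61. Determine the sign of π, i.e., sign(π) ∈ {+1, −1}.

-1

Start at x=56: 56 → 32 → 27 → 59 → 25 → 23 → 48 → … (one orbit).
The orbit structure of x ↦ 18x mod 61: 2 orbits of sizes [60, 1].
Σ(ℓ_i−1) = 61−2 = 59; sign = (−1)^59 = -1.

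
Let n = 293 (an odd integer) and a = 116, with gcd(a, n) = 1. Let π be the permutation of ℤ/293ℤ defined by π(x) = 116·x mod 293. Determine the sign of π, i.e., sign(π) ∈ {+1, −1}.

Start at x=36: 36 → 74 → 87 → 130 → 137 → 70 → 209 → … (one orbit).
2 cycles of lengths [292, 1].
sign(π) = (−1)^{n − #cycles} = (−1)^{293−2} = (−1)^291 = -1.
Via Zolotarev, sign(π_{116}) = (116|293) = -1.

-1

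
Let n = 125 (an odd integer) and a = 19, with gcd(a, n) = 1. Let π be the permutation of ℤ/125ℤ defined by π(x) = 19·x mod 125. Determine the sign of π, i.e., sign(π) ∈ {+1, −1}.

Orbit of 96 under x↦19x: [96, 74, 31, 89, 66, 4, 76]… (length divides ord_125(19)).
Cycle lengths of π_19 on ℤ/125ℤ: [50, 50, 10, 10, 2, 2, 1]; 7 cycles in total.
Σ(ℓ_i−1) = 125−7 = 118; sign = (−1)^118 = +1.
Zolotarev: (19|125) = +1, matching the cycle-count sign.

+1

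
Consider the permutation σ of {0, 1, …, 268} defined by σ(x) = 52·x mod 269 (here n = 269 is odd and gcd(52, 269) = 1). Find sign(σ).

Start at x=125: 125 → 44 → 136 → 78 → 21 → 16 → 25 → … (one orbit).
5 cycles of lengths [67, 67, 67, 67, 1].
Σ(ℓ_i−1) = 269−5 = 264; sign = (−1)^264 = +1.

+1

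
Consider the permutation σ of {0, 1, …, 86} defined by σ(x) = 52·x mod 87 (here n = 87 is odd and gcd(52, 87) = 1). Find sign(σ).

+1

Trace 49: π^k(49) = [49, 25, 82, 1, 52, 7, 16] for k=0..6.
Cycle type of π: 7×12 + 1×3; total 15 cycles.
87 − 15 = 72 transpositions; sign(π) = (−1)^72 = +1.
Check: (52/87) = +1 by Zolotarev.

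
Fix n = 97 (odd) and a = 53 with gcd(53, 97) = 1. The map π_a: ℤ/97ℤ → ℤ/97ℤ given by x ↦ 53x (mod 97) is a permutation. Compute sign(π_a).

Trace 73: π^k(73) = [73, 86, 96, 44, 4, 18, 81] for k=0..6.
The orbit structure of x ↦ 53x mod 97: 3 orbits of sizes [48, 48, 1].
Σ(ℓ_i−1) = 97−3 = 94; sign = (−1)^94 = +1.
Via Zolotarev, sign(π_{53}) = (53|97) = +1.

+1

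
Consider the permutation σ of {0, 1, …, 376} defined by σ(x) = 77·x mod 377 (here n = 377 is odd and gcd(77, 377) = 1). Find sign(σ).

-1

Orbit of 363 under x↦77x: [363, 53, 311, 196, 12, 170, 272]… (length divides ord_377(77)).
20 cycles of lengths [28, 28, 28, 28, 28, 28, 28, 28, 28, 28, 28, 28, 28, 2, 2, 2, 2, 2, 2, 1].
sign(π) = (−1)^{n − #cycles} = (−1)^{377−20} = (−1)^357 = -1.
Check: (77/377) = -1 by Zolotarev.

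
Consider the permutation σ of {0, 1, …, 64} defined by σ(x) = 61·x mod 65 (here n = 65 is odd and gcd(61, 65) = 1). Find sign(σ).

+1

Start at x=16: 16 → 1 → 61 → 16 (one orbit).
25 cycles of lengths [3, 3, 3, 3, 3, 3, 3, 3, 3, 3, 3, 3, 3, 3, 3, 3, 3, 3, 3, 3, 1, 1, 1, 1, 1].
With 25 cycles on 65 points, sign = (−1)^{65−25} = +1.
Zolotarev: (61|65) = +1, matching the cycle-count sign.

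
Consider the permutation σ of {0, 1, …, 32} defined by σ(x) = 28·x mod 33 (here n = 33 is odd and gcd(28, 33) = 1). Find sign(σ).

-1

Trace 1: π^k(1) = [1, 28, 25, 7, 31, 10, 16] for k=0..6.
The orbit structure of x ↦ 28x mod 33: 6 orbits of sizes [10, 10, 10, 1, 1, 1].
33 − 6 = 27 transpositions; sign(π) = (−1)^27 = -1.
Zolotarev: (28|33) = -1, matching the cycle-count sign.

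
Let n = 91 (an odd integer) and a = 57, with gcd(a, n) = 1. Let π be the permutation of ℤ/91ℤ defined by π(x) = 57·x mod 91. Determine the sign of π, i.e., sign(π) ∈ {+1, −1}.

Orbit of 64 under x↦57x: [64, 8, 1, 57]… (length divides ord_91(57)).
The orbit structure of x ↦ 57x mod 91: 28 orbits of sizes [4, 4, 4, 4, 4, 4, 4, 4, 4, 4, 4, 4, 4, 4, 4, 4, 4, 4, 4, 4, 4, 1, 1, 1, 1, 1, 1, 1].
Σ(ℓ_i−1) = 91−28 = 63; sign = (−1)^63 = -1.

-1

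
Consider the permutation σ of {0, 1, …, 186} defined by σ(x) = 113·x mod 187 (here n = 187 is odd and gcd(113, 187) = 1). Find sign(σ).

Trace 70: π^k(70) = [70, 56, 157, 163, 93, 37, 67] for k=0..6.
Decompose π into cycles: lengths [80, 80, 16, 5, 5, 1] (6 cycles, including the fixed point 0).
187 − 6 = 181 transpositions; sign(π) = (−1)^181 = -1.

-1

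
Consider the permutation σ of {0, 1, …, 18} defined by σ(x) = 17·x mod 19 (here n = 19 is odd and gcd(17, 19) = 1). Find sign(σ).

+1

Trace 9: π^k(9) = [9, 1, 17, 4, 11, 16, 6] for k=0..6.
3 cycles of lengths [9, 9, 1].
sign(π) = (−1)^{n − #cycles} = (−1)^{19−3} = (−1)^16 = +1.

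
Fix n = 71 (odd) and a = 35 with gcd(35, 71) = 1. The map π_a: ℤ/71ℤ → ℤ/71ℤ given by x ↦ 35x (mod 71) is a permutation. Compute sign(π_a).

Orbit of 9 under x↦35x: [9, 31, 20, 61, 5, 33, 19]… (length divides ord_71(35)).
Decompose π into cycles: lengths [70, 1] (2 cycles, including the fixed point 0).
n − c = 71 − 2 = 69; sign = (−1)^69 = -1.
Check: (35/71) = -1 by Zolotarev.

-1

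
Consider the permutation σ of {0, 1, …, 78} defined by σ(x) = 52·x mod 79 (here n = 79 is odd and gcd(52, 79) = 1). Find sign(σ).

+1

Orbit of 62 under x↦52x: [62, 64, 10, 46, 22, 38, 1]… (length divides ord_79(52)).
The orbit structure of x ↦ 52x mod 79: 7 orbits of sizes [13, 13, 13, 13, 13, 13, 1].
n − c = 79 − 7 = 72; sign = (−1)^72 = +1.
(52|79)_J = +1 (Zolotarev's lemma cross-check).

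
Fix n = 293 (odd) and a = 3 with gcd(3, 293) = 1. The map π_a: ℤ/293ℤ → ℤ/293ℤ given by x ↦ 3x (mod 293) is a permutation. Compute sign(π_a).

Trace 214: π^k(214) = [214, 56, 168, 211, 47, 141, 130] for k=0..6.
Cycle lengths of π_3 on ℤ/293ℤ: [292, 1]; 2 cycles in total.
293 − 2 = 291 transpositions; sign(π) = (−1)^291 = -1.
Via Zolotarev, sign(π_{3}) = (3|293) = -1.

-1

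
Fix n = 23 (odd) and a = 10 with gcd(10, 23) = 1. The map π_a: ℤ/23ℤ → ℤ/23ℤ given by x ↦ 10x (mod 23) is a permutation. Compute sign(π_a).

-1

Orbit of 8 under x↦10x: [8, 11, 18, 19, 6, 14, 2]… (length divides ord_23(10)).
Decompose π into cycles: lengths [22, 1] (2 cycles, including the fixed point 0).
sign(π) = (−1)^{n − #cycles} = (−1)^{23−2} = (−1)^21 = -1.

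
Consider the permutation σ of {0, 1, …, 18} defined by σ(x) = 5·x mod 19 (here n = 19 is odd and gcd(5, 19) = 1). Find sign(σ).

Orbit of 9 under x↦5x: [9, 7, 16, 4, 1, 5, 6]… (length divides ord_19(5)).
The orbit structure of x ↦ 5x mod 19: 3 orbits of sizes [9, 9, 1].
With 3 cycles on 19 points, sign = (−1)^{19−3} = +1.

+1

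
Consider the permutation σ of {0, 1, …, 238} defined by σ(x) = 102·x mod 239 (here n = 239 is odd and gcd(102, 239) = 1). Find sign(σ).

+1

Orbit of 116 under x↦102x: [116, 121, 153, 71, 72, 174, 62]… (length divides ord_239(102)).
Decompose π into cycles: lengths [119, 119, 1] (3 cycles, including the fixed point 0).
3 cycles on 239: each ℓ→(−1)^(ℓ−1), product (−1)^236 = +1.
Check: (102/239) = +1 by Zolotarev.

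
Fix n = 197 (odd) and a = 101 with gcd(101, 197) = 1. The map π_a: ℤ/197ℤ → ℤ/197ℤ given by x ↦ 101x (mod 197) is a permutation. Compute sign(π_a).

+1

Trace 178: π^k(178) = [178, 51, 29, 171, 132, 133, 37] for k=0..6.
5 cycles of lengths [49, 49, 49, 49, 1].
sign(π) = (−1)^{n − #cycles} = (−1)^{197−5} = (−1)^192 = +1.
(101|197)_J = +1 (Zolotarev's lemma cross-check).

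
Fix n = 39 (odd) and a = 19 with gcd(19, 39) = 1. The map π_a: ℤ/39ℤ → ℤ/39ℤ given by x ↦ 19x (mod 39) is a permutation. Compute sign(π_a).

-1

Trace 31: π^k(31) = [31, 4, 37, 1, 19, 10, 34] for k=0..6.
The orbit structure of x ↦ 19x mod 39: 6 orbits of sizes [12, 12, 12, 1, 1, 1].
With 6 cycles on 39 points, sign = (−1)^{39−6} = -1.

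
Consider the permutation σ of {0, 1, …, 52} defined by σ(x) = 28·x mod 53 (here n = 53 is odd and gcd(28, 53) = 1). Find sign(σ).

Trace 16: π^k(16) = [16, 24, 36, 1, 28, 42, 10] for k=0..6.
Cycle type of π: 13×4 + 1; total 5 cycles.
53 − 5 = 48 transpositions; sign(π) = (−1)^48 = +1.

+1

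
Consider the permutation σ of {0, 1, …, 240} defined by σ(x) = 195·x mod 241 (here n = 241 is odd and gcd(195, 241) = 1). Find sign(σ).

-1

Start at x=3: 3 → 103 → 82 → 84 → 233 → 127 → 183 → … (one orbit).
Cycle type of π: 240 + 1; total 2 cycles.
2 cycles on 241: each ℓ→(−1)^(ℓ−1), product (−1)^239 = -1.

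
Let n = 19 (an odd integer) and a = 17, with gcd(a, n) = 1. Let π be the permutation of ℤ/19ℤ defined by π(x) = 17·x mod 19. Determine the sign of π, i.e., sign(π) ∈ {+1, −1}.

+1

Start at x=6: 6 → 7 → 5 → 9 → 1 → 17 → 4 → … (one orbit).
3 cycles of lengths [9, 9, 1].
sign(π) = (−1)^{n − #cycles} = (−1)^{19−3} = (−1)^16 = +1.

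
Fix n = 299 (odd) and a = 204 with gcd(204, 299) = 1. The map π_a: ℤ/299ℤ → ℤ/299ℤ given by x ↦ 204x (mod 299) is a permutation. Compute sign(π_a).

Orbit of 113 under x↦204x: [113, 29, 235, 100, 68, 118, 152]… (length divides ord_299(204)).
10 cycles of lengths [66, 66, 66, 66, 22, 3, 3, 3, 3, 1].
Σ(ℓ_i−1) = 299−10 = 289; sign = (−1)^289 = -1.

-1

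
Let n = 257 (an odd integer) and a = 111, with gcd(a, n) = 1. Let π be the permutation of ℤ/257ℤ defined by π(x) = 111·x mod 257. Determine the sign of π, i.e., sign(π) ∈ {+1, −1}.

+1

Trace 235: π^k(235) = [235, 128, 73, 136, 190, 16, 234] for k=0..6.
5 cycles of lengths [64, 64, 64, 64, 1].
5 cycles on 257: each ℓ→(−1)^(ℓ−1), product (−1)^252 = +1.
Via Zolotarev, sign(π_{111}) = (111|257) = +1.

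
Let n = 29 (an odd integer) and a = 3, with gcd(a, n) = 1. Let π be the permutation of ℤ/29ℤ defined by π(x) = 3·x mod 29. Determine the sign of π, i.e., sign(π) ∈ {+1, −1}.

-1

Trace 13: π^k(13) = [13, 10, 1, 3, 9, 27, 23] for k=0..6.
Cycle type of π: 28 + 1; total 2 cycles.
With 2 cycles on 29 points, sign = (−1)^{29−2} = -1.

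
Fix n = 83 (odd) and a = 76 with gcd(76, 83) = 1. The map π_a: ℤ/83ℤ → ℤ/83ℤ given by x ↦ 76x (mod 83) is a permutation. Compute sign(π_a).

Orbit of 81 under x↦76x: [81, 14, 68, 22, 12, 82, 7]… (length divides ord_83(76)).
2 cycles of lengths [82, 1].
sign(π) = (−1)^{n − #cycles} = (−1)^{83−2} = (−1)^81 = -1.

-1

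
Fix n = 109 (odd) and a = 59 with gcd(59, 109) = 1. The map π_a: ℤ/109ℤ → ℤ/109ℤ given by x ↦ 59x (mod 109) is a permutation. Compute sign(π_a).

-1

Start at x=31: 31 → 85 → 1 → 59 → 102 → 23 → 49 → … (one orbit).
2 cycles of lengths [108, 1].
sign(π) = (−1)^{n − #cycles} = (−1)^{109−2} = (−1)^107 = -1.
The Jacobi symbol (59|109) = -1 (Zolotarev) agrees.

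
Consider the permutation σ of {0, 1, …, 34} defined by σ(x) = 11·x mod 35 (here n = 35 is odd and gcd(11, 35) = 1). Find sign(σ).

+1

Orbit of 11 under x↦11x: [11, 16, 1]… (length divides ord_35(11)).
Cycle lengths of π_11 on ℤ/35ℤ: [3, 3, 3, 3, 3, 3, 3, 3, 3, 3, 1, 1, 1, 1, 1]; 15 cycles in total.
15 cycles on 35: each ℓ→(−1)^(ℓ−1), product (−1)^20 = +1.
Via Zolotarev, sign(π_{11}) = (11|35) = +1.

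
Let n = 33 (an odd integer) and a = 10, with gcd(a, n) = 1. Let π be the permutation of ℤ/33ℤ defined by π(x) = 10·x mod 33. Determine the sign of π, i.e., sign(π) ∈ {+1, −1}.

-1

Start at x=10: 10 → 1 → 10 (one orbit).
Cycle lengths of π_10 on ℤ/33ℤ: [2, 2, 2, 2, 2, 2, 2, 2, 2, 2, 2, 2, 2, 2, 2, 1, 1, 1]; 18 cycles in total.
n − c = 33 − 18 = 15; sign = (−1)^15 = -1.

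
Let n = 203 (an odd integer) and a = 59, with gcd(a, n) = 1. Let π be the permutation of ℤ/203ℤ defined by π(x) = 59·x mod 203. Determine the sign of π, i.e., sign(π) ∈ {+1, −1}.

-1

Orbit of 146 under x↦59x: [146, 88, 117, 1, 59, 30]… (length divides ord_203(59)).
Cycle type of π: 6×29 + 1×29; total 58 cycles.
58 cycles on 203: each ℓ→(−1)^(ℓ−1), product (−1)^145 = -1.
Zolotarev: (59|203) = -1, matching the cycle-count sign.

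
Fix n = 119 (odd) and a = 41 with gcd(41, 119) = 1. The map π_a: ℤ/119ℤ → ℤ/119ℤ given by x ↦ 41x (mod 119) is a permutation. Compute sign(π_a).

Trace 43: π^k(43) = [43, 97, 50, 27, 36, 48, 64] for k=0..6.
The orbit structure of x ↦ 41x mod 119: 11 orbits of sizes [16, 16, 16, 16, 16, 16, 16, 2, 2, 2, 1].
Σ(ℓ_i−1) = 119−11 = 108; sign = (−1)^108 = +1.
Zolotarev: (41|119) = +1, matching the cycle-count sign.

+1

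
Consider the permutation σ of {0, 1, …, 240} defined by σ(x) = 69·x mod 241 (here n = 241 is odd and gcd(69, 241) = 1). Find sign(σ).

Trace 52: π^k(52) = [52, 214, 65, 147, 21, 3, 207] for k=0..6.
The orbit structure of x ↦ 69x mod 241: 2 orbits of sizes [240, 1].
n − c = 241 − 2 = 239; sign = (−1)^239 = -1.

-1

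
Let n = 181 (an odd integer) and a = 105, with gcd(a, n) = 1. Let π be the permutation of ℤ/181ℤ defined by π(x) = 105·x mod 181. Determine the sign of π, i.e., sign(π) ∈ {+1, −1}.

-1

Trace 140: π^k(140) = [140, 39, 113, 100, 2, 29, 149] for k=0..6.
Cycle type of π: 180 + 1; total 2 cycles.
n − c = 181 − 2 = 179; sign = (−1)^179 = -1.
Via Zolotarev, sign(π_{105}) = (105|181) = -1.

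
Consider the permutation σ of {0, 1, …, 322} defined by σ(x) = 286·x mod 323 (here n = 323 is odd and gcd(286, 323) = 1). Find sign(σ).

-1

Start at x=134: 134 → 210 → 305 → 20 → 229 → 248 → 191 → … (one orbit).
The orbit structure of x ↦ 286x mod 323: 38 orbits of sizes [16, 16, 16, 16, 16, 16, 16, 16, 16, 16, 16, 16, 16, 16, 16, 16, 16, 16, 16, 1, 1, 1, 1, 1, 1, 1, 1, 1, 1, 1, 1, 1, 1, 1, 1, 1, 1, 1].
Σ(ℓ_i−1) = 323−38 = 285; sign = (−1)^285 = -1.
Via Zolotarev, sign(π_{286}) = (286|323) = -1.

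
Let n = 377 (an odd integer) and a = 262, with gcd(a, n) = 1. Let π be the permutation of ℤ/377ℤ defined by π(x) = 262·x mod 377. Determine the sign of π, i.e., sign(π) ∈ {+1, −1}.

Start at x=30: 30 → 320 → 146 → 175 → 233 → 349 → 204 → … (one orbit).
Cycle type of π: 12×29 + 1×29; total 58 cycles.
58 cycles on 377: each ℓ→(−1)^(ℓ−1), product (−1)^319 = -1.

-1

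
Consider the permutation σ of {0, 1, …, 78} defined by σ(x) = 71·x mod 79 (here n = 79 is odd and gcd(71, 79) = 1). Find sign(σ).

-1

Trace 71: π^k(71) = [71, 64, 41, 67, 17, 22, 61] for k=0..6.
Cycle type of π: 26×3 + 1; total 4 cycles.
Σ(ℓ_i−1) = 79−4 = 75; sign = (−1)^75 = -1.
Zolotarev: (71|79) = -1, matching the cycle-count sign.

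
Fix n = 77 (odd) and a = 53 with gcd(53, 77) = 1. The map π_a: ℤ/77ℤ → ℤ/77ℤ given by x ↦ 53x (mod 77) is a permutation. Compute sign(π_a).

Orbit of 1 under x↦53x: [1, 53, 37, 36, 60, 23, 64]… (length divides ord_77(53)).
Decompose π into cycles: lengths [15, 15, 15, 15, 5, 5, 3, 3, 1] (9 cycles, including the fixed point 0).
9 cycles on 77: each ℓ→(−1)^(ℓ−1), product (−1)^68 = +1.
Check: (53/77) = +1 by Zolotarev.

+1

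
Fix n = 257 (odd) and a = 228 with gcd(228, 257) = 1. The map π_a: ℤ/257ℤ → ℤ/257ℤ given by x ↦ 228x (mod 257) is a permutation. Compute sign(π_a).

Start at x=193: 193 → 57 → 146 → 135 → 197 → 198 → 169 → … (one orbit).
Cycle type of π: 128×2 + 1; total 3 cycles.
n − c = 257 − 3 = 254; sign = (−1)^254 = +1.
(228|257)_J = +1 (Zolotarev's lemma cross-check).

+1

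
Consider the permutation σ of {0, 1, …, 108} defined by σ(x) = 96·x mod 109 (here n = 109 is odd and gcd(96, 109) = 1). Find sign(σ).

Start at x=91: 91 → 16 → 10 → 88 → 55 → 48 → 30 → … (one orbit).
2 cycles of lengths [108, 1].
sign(π) = (−1)^{n − #cycles} = (−1)^{109−2} = (−1)^107 = -1.

-1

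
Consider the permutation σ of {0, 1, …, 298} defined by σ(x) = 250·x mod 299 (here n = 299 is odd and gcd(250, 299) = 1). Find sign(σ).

-1

Orbit of 29 under x↦250x: [29, 74, 261, 68, 256, 14, 211]… (length divides ord_299(250)).
π_250 has 10 disjoint cycles with lengths [66, 66, 66, 66, 22, 3, 3, 3, 3, 1] on {0,…,298}.
n − c = 299 − 10 = 289; sign = (−1)^289 = -1.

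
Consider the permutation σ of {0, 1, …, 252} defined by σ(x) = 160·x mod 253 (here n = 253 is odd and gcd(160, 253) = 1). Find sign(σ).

+1

Orbit of 1 under x↦160x: [1, 160, 47, 183, 185, 252, 93]… (length divides ord_253(160)).
π_160 has 35 disjoint cycles with lengths [10, 10, 10, 10, 10, 10, 10, 10, 10, 10, 10, 10, 10, 10, 10, 10, 10, 10, 10, 10, 10, 10, 10, 2, 2, 2, 2, 2, 2, 2, 2, 2, 2, 2, 1] on {0,…,252}.
253 − 35 = 218 transpositions; sign(π) = (−1)^218 = +1.
Via Zolotarev, sign(π_{160}) = (160|253) = +1.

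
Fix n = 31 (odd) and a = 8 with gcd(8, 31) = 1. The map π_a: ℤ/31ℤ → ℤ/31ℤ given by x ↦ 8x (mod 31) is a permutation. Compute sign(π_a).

Trace 2: π^k(2) = [2, 16, 4, 1, 8] for k=0..4.
π_8 has 7 disjoint cycles with lengths [5, 5, 5, 5, 5, 5, 1] on {0,…,30}.
31 − 7 = 24 transpositions; sign(π) = (−1)^24 = +1.
Via Zolotarev, sign(π_{8}) = (8|31) = +1.

+1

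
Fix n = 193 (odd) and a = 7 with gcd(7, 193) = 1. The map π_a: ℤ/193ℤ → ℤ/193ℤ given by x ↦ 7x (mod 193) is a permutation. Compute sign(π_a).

Orbit of 130 under x↦7x: [130, 138, 1, 7, 49, 150, 85]… (length divides ord_193(7)).
Decompose π into cycles: lengths [24, 24, 24, 24, 24, 24, 24, 24, 1] (9 cycles, including the fixed point 0).
sign(π) = (−1)^{n − #cycles} = (−1)^{193−9} = (−1)^184 = +1.
The Jacobi symbol (7|193) = +1 (Zolotarev) agrees.

+1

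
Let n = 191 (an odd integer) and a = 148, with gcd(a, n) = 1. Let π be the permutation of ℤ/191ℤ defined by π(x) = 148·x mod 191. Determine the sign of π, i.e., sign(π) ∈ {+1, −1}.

-1

Trace 160: π^k(160) = [160, 187, 172, 53, 13, 14, 162] for k=0..6.
Decompose π into cycles: lengths [190, 1] (2 cycles, including the fixed point 0).
Σ(ℓ_i−1) = 191−2 = 189; sign = (−1)^189 = -1.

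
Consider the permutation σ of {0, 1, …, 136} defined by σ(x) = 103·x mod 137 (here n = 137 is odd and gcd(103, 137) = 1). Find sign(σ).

Start at x=87: 87 → 56 → 14 → 72 → 18 → 73 → 121 → … (one orbit).
Decompose π into cycles: lengths [34, 34, 34, 34, 1] (5 cycles, including the fixed point 0).
sign(π) = (−1)^{n − #cycles} = (−1)^{137−5} = (−1)^132 = +1.
Via Zolotarev, sign(π_{103}) = (103|137) = +1.

+1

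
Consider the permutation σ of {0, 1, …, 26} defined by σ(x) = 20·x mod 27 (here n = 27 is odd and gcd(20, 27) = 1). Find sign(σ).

Trace 26: π^k(26) = [26, 7, 5, 19, 2, 13, 17] for k=0..6.
Cycle lengths of π_20 on ℤ/27ℤ: [18, 6, 2, 1]; 4 cycles in total.
n − c = 27 − 4 = 23; sign = (−1)^23 = -1.
Via Zolotarev, sign(π_{20}) = (20|27) = -1.

-1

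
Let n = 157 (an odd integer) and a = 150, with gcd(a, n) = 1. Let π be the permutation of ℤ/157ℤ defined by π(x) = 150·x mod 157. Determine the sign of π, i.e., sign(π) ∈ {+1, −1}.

-1

Trace 143: π^k(143) = [143, 98, 99, 92, 141, 112, 1] for k=0..6.
Cycle lengths of π_150 on ℤ/157ℤ: [52, 52, 52, 1]; 4 cycles in total.
4 cycles on 157: each ℓ→(−1)^(ℓ−1), product (−1)^153 = -1.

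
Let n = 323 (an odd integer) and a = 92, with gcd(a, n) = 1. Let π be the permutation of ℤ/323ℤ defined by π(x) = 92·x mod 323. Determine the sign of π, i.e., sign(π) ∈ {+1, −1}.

Trace 310: π^k(310) = [310, 96, 111, 199, 220, 214, 308] for k=0..6.
π_92 has 6 disjoint cycles with lengths [144, 144, 16, 9, 9, 1] on {0,…,322}.
sign(π) = (−1)^{n − #cycles} = (−1)^{323−6} = (−1)^317 = -1.
Check: (92/323) = -1 by Zolotarev.

-1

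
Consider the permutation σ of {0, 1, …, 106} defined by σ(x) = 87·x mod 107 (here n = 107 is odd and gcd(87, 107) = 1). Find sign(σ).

Orbit of 30 under x↦87x: [30, 42, 16, 1, 87, 79, 25]… (length divides ord_107(87)).
Cycle lengths of π_87 on ℤ/107ℤ: [53, 53, 1]; 3 cycles in total.
3 cycles on 107: each ℓ→(−1)^(ℓ−1), product (−1)^104 = +1.
(87|107)_J = +1 (Zolotarev's lemma cross-check).

+1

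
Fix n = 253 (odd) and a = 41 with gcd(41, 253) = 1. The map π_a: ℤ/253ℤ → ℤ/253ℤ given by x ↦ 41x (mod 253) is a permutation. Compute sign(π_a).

Start at x=54: 54 → 190 → 200 → 104 → 216 → 1 → 41 → … (one orbit).
Decompose π into cycles: lengths [110, 110, 11, 11, 10, 1] (6 cycles, including the fixed point 0).
253 − 6 = 247 transpositions; sign(π) = (−1)^247 = -1.
The Jacobi symbol (41|253) = -1 (Zolotarev) agrees.

-1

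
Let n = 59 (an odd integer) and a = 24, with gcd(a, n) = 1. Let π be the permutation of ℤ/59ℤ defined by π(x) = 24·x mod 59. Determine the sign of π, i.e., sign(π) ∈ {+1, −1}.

-1

Trace 17: π^k(17) = [17, 54, 57, 11, 28, 23, 21] for k=0..6.
2 cycles of lengths [58, 1].
2 cycles on 59: each ℓ→(−1)^(ℓ−1), product (−1)^57 = -1.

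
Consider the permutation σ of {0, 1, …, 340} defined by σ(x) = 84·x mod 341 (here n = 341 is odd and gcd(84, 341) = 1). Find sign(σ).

Orbit of 126 under x↦84x: [126, 13, 69, 340, 257, 105, 295]… (length divides ord_341(84)).
π_84 has 13 disjoint cycles with lengths [30, 30, 30, 30, 30, 30, 30, 30, 30, 30, 30, 10, 1] on {0,…,340}.
n − c = 341 − 13 = 328; sign = (−1)^328 = +1.
Check: (84/341) = +1 by Zolotarev.

+1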